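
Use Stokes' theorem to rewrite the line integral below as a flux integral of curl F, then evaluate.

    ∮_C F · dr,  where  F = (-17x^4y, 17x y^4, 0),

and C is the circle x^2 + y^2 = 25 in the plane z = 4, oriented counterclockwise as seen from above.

Let S be the flat disk x^2 + y^2 ≤ 25 in the plane z = 4, with upward unit normal n̂ = ẑ. By Stokes' theorem,

    ∮_C F · dr = ∬_S (∇ × F) · n̂ dS = ∬_D (curl F)_z dA,

where D is the disk x^2 + y^2 ≤ 25.

Compute the curl of F = (-17x^4y, 17x y^4, 0):
    (∇ × F)_x = ∂F_z/∂y - ∂F_y/∂z = 0,
    (∇ × F)_y = ∂F_x/∂z - ∂F_z/∂x = 0,
    (∇ × F)_z = ∂F_y/∂x - ∂F_x/∂y = 17x^4 + 17y^4.

On z = 4, (curl F)_z = 17x^4 + 17y^4.

Convert to polar (x = r cos θ, y = r sin θ, dA = r dr dθ); the integrand becomes 17r^4(sin(θ)^4 + cos(θ)^4), so

    ∬_D (curl F)_z dA = ∫_0^{2π} ∫_0^{5} (17r^4(sin(θ)^4 + cos(θ)^4)) · r dr dθ.

Inner (r from 0 to 5): 265625sin(θ)^4/6 + 265625cos(θ)^4/6.
Outer (θ from 0 to 2π): 265625π/4.

Therefore ∮_C F · dr = 265625π/4.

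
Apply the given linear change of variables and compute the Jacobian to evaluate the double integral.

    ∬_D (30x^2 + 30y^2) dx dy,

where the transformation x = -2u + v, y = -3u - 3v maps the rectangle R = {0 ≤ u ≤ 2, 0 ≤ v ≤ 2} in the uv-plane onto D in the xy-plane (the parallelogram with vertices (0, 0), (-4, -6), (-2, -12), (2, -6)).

Compute the Jacobian determinant of (x, y) with respect to (u, v):

    ∂(x,y)/∂(u,v) = | -2  1 | = (-2)(-3) - (1)(-3) = 9.
                   | -3  -3 |

Its absolute value is |J| = 9 (the area scaling factor).

Substituting x = -2u + v, y = -3u - 3v into the integrand,

    30x^2 + 30y^2 → 390u^2 + 420u v + 300v^2,

so the integral becomes

    ∬_R (390u^2 + 420u v + 300v^2) · |J| du dv = ∫_0^2 ∫_0^2 (3510u^2 + 3780u v + 2700v^2) dv du.

Inner (v): 7020u^2 + 7560u + 7200.
Outer (u): 48240.

Therefore ∬_D (30x^2 + 30y^2) dx dy = 48240.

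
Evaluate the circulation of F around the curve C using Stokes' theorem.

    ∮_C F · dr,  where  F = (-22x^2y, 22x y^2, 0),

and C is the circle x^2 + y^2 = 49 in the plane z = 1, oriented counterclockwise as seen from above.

Let S be the flat disk x^2 + y^2 ≤ 49 in the plane z = 1, with upward unit normal n̂ = ẑ. By Stokes' theorem,

    ∮_C F · dr = ∬_S (∇ × F) · n̂ dS = ∬_D (curl F)_z dA,

where D is the disk x^2 + y^2 ≤ 49.

Compute the curl of F = (-22x^2y, 22x y^2, 0):
    (∇ × F)_x = ∂F_z/∂y - ∂F_y/∂z = 0,
    (∇ × F)_y = ∂F_x/∂z - ∂F_z/∂x = 0,
    (∇ × F)_z = ∂F_y/∂x - ∂F_x/∂y = 22x^2 + 22y^2.

On z = 1, (curl F)_z = 22x^2 + 22y^2.

Convert to polar (x = r cos θ, y = r sin θ, dA = r dr dθ); the integrand becomes 22r^2, so

    ∬_D (curl F)_z dA = ∫_0^{2π} ∫_0^{7} (22r^2) · r dr dθ.

Inner (r from 0 to 7): 26411/2.
Outer (θ from 0 to 2π): 26411π.

Therefore ∮_C F · dr = 26411π.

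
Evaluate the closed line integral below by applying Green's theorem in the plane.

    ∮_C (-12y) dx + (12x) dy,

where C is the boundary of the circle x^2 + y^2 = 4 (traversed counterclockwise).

Green's theorem converts the closed line integral into a double integral over the enclosed region D:

    ∮_C P dx + Q dy = ∬_D (∂Q/∂x - ∂P/∂y) dA.

Here P = -12y, Q = 12x, so

    ∂Q/∂x = 12,    ∂P/∂y = -12,
    ∂Q/∂x - ∂P/∂y = 24.

D is the region x^2 + y^2 ≤ 4. Evaluating the double integral:

In polar coordinates (x = r cos θ, y = r sin θ, dA = r dr dθ) the integrand becomes 24, so

    ∬_D (24) dA = ∫_0^{2π} ∫_0^{2} (24) · r dr dθ.

Inner (r from 0 to 2): 48.
Outer (θ from 0 to 2π): 96π.

Therefore ∮_C P dx + Q dy = 96π.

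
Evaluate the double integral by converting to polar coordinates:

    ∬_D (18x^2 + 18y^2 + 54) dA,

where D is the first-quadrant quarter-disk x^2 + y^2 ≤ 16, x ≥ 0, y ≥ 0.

The region D is 0 ≤ r ≤ 4, 0 ≤ θ ≤ π/2 in polar coordinates, where x = r cos(θ), y = r sin(θ), and dA = r dr dθ.

Under the substitution, the integrand becomes 18r^2 + 54, so

    ∬_D (18x^2 + 18y^2 + 54) dA = ∫_{0}^{π/2} ∫_{0}^{4} (18r^2 + 54) · r dr dθ.

Inner integral (in r): ∫_{0}^{4} (18r^2 + 54) · r dr = 1584.

Outer integral (in θ): ∫_{0}^{π/2} (1584) dθ = 792π.

Therefore ∬_D (18x^2 + 18y^2 + 54) dA = 792π.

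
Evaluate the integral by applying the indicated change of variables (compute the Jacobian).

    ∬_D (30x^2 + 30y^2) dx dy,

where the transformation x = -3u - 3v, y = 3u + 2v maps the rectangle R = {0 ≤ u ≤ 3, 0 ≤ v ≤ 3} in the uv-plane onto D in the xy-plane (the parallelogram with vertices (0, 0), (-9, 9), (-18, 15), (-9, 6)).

Compute the Jacobian determinant of (x, y) with respect to (u, v):

    ∂(x,y)/∂(u,v) = | -3  -3 | = (-3)(2) - (-3)(3) = 3.
                   | 3  2 |

Its absolute value is |J| = 3 (the area scaling factor).

Substituting x = -3u - 3v, y = 3u + 2v into the integrand,

    30x^2 + 30y^2 → 540u^2 + 900u v + 390v^2,

so the integral becomes

    ∬_R (540u^2 + 900u v + 390v^2) · |J| du dv = ∫_0^3 ∫_0^3 (1620u^2 + 2700u v + 1170v^2) dv du.

Inner (v): 4860u^2 + 12150u + 10530.
Outer (u): 130005.

Therefore ∬_D (30x^2 + 30y^2) dx dy = 130005.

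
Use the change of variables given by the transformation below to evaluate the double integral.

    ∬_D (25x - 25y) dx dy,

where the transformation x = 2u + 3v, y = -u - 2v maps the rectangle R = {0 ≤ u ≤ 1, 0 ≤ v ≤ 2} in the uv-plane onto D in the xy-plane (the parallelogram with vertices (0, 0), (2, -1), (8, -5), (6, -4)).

Compute the Jacobian determinant of (x, y) with respect to (u, v):

    ∂(x,y)/∂(u,v) = | 2  3 | = (2)(-2) - (3)(-1) = -1.
                   | -1  -2 |

Its absolute value is |J| = 1 (the area scaling factor).

Substituting x = 2u + 3v, y = -u - 2v into the integrand,

    25x - 25y → 75u + 125v,

so the integral becomes

    ∬_R (75u + 125v) · |J| du dv = ∫_0^1 ∫_0^2 (75u + 125v) dv du.

Inner (v): 150u + 250.
Outer (u): 325.

Therefore ∬_D (25x - 25y) dx dy = 325.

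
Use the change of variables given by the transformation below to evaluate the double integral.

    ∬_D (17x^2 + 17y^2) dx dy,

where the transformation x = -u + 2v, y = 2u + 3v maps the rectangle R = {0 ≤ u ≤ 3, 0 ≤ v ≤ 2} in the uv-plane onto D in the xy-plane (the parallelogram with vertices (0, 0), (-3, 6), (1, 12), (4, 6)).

Compute the Jacobian determinant of (x, y) with respect to (u, v):

    ∂(x,y)/∂(u,v) = | -1  2 | = (-1)(3) - (2)(2) = -7.
                   | 2  3 |

Its absolute value is |J| = 7 (the area scaling factor).

Substituting x = -u + 2v, y = 2u + 3v into the integrand,

    17x^2 + 17y^2 → 85u^2 + 136u v + 221v^2,

so the integral becomes

    ∬_R (85u^2 + 136u v + 221v^2) · |J| du dv = ∫_0^3 ∫_0^2 (595u^2 + 952u v + 1547v^2) dv du.

Inner (v): 1190u^2 + 1904u + 12376/3.
Outer (u): 31654.

Therefore ∬_D (17x^2 + 17y^2) dx dy = 31654.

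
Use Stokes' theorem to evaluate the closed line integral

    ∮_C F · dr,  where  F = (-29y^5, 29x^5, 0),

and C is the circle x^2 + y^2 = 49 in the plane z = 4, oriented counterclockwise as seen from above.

Let S be the flat disk x^2 + y^2 ≤ 49 in the plane z = 4, with upward unit normal n̂ = ẑ. By Stokes' theorem,

    ∮_C F · dr = ∬_S (∇ × F) · n̂ dS = ∬_D (curl F)_z dA,

where D is the disk x^2 + y^2 ≤ 49.

Compute the curl of F = (-29y^5, 29x^5, 0):
    (∇ × F)_x = ∂F_z/∂y - ∂F_y/∂z = 0,
    (∇ × F)_y = ∂F_x/∂z - ∂F_z/∂x = 0,
    (∇ × F)_z = ∂F_y/∂x - ∂F_x/∂y = 145x^4 + 145y^4.

On z = 4, (curl F)_z = 145x^4 + 145y^4.

Convert to polar (x = r cos θ, y = r sin θ, dA = r dr dθ); the integrand becomes 145r^4(sin(θ)^4 + cos(θ)^4), so

    ∬_D (curl F)_z dA = ∫_0^{2π} ∫_0^{7} (145r^4(sin(θ)^4 + cos(θ)^4)) · r dr dθ.

Inner (r from 0 to 7): 17059105sin(θ)^4/6 + 17059105cos(θ)^4/6.
Outer (θ from 0 to 2π): 17059105π/4.

Therefore ∮_C F · dr = 17059105π/4.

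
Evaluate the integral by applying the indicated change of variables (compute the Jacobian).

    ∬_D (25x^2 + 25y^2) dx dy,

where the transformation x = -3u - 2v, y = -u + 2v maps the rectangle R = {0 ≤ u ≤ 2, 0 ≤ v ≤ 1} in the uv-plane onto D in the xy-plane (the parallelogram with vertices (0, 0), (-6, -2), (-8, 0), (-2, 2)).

Compute the Jacobian determinant of (x, y) with respect to (u, v):

    ∂(x,y)/∂(u,v) = | -3  -2 | = (-3)(2) - (-2)(-1) = -8.
                   | -1  2 |

Its absolute value is |J| = 8 (the area scaling factor).

Substituting x = -3u - 2v, y = -u + 2v into the integrand,

    25x^2 + 25y^2 → 250u^2 + 200u v + 200v^2,

so the integral becomes

    ∬_R (250u^2 + 200u v + 200v^2) · |J| du dv = ∫_0^2 ∫_0^1 (2000u^2 + 1600u v + 1600v^2) dv du.

Inner (v): 2000u^2 + 800u + 1600/3.
Outer (u): 8000.

Therefore ∬_D (25x^2 + 25y^2) dx dy = 8000.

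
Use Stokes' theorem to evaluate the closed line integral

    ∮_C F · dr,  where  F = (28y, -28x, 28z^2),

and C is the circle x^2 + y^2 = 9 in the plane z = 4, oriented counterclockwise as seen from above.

Let S be the flat disk x^2 + y^2 ≤ 9 in the plane z = 4, with upward unit normal n̂ = ẑ. By Stokes' theorem,

    ∮_C F · dr = ∬_S (∇ × F) · n̂ dS = ∬_D (curl F)_z dA,

where D is the disk x^2 + y^2 ≤ 9.

Compute the curl of F = (28y, -28x, 28z^2):
    (∇ × F)_x = ∂F_z/∂y - ∂F_y/∂z = 0,
    (∇ × F)_y = ∂F_x/∂z - ∂F_z/∂x = 0,
    (∇ × F)_z = ∂F_y/∂x - ∂F_x/∂y = -56.

On z = 4, (curl F)_z = -56.

Convert to polar (x = r cos θ, y = r sin θ, dA = r dr dθ); the integrand becomes -56, so

    ∬_D (curl F)_z dA = ∫_0^{2π} ∫_0^{3} (-56) · r dr dθ.

Inner (r from 0 to 3): -252.
Outer (θ from 0 to 2π): -504π.

Therefore ∮_C F · dr = -504π.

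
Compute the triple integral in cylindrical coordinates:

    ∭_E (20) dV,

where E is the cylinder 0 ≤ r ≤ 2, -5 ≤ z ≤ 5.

In cylindrical coordinates, x = r cos(θ), y = r sin(θ), z = z, and dV = r dr dθ dz.

The integrand becomes 20, so

    ∭_E (20) dV = ∫_{0}^{2π} ∫_{0}^{2} ∫_{-5}^{5} (20) · r dz dr dθ.

Inner (z): 200r.
Middle (r from 0 to 2): 400.
Outer (θ): 800π.

Therefore the triple integral equals 800π.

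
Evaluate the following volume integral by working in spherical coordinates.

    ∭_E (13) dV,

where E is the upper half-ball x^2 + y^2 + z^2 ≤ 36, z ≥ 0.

In spherical coordinates, x = ρ sin(φ) cos(θ), y = ρ sin(φ) sin(θ), z = ρ cos(φ), and dV = ρ^2 sin(φ) dρ dφ dθ.

The integrand becomes 13, so

    ∭_E (13) dV = ∫_{0}^{2π} ∫_{0}^{π/2} ∫_{0}^{6} (13) · ρ^2 sin(φ) dρ dφ dθ.

Inner (ρ): 936sin(φ).
Middle (φ): 936.
Outer (θ): 1872π.

Therefore the triple integral equals 1872π.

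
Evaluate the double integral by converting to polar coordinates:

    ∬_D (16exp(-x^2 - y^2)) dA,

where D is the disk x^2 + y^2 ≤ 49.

The region D is 0 ≤ r ≤ 7, 0 ≤ θ ≤ 2π in polar coordinates, where x = r cos(θ), y = r sin(θ), and dA = r dr dθ.

Under the substitution, the integrand becomes 16exp(-r^2), so

    ∬_D (16exp(-x^2 - y^2)) dA = ∫_{0}^{2π} ∫_{0}^{7} (16exp(-r^2)) · r dr dθ.

Inner integral (in r): ∫_{0}^{7} (16exp(-r^2)) · r dr = 8 - 8exp(-49).

Outer integral (in θ): ∫_{0}^{2π} (8 - 8exp(-49)) dθ = -16π exp(-49) + 16π.

Therefore ∬_D (16exp(-x^2 - y^2)) dA = -16π exp(-49) + 16π.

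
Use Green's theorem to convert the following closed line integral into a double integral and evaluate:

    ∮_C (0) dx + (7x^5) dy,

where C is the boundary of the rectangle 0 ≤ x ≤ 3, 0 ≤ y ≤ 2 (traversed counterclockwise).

Green's theorem converts the closed line integral into a double integral over the enclosed region D:

    ∮_C P dx + Q dy = ∬_D (∂Q/∂x - ∂P/∂y) dA.

Here P = 0, Q = 7x^5, so

    ∂Q/∂x = 35x^4,    ∂P/∂y = 0,
    ∂Q/∂x - ∂P/∂y = 35x^4.

D is the region 0 ≤ x ≤ 3, 0 ≤ y ≤ 2. Evaluating the double integral:

    ∬_D (35x^4) dA = ∫_0^{3} ∫_0^{2} (35x^4) dy dx.

Inner (y from 0 to 2): 70x^4.
Outer (x from 0 to 3): 3402.

Therefore ∮_C P dx + Q dy = 3402.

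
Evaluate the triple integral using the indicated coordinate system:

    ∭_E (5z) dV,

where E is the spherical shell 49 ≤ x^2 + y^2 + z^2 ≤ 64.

In spherical coordinates, x = ρ sin(φ) cos(θ), y = ρ sin(φ) sin(θ), z = ρ cos(φ), and dV = ρ^2 sin(φ) dρ dφ dθ.

The integrand becomes 5ρ cos(φ), so

    ∭_E (5z) dV = ∫_{0}^{2π} ∫_{0}^{π} ∫_{7}^{8} (5ρ cos(φ)) · ρ^2 sin(φ) dρ dφ dθ.

Inner (ρ): 8475sin(2φ)/8.
Middle (φ): 0.
Outer (θ): 0.

Therefore the triple integral equals 0.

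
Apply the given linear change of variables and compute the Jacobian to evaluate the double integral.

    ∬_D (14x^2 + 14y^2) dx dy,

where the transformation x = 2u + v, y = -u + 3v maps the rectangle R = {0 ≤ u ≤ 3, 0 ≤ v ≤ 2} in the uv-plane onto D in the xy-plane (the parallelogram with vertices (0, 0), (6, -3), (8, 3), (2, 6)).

Compute the Jacobian determinant of (x, y) with respect to (u, v):

    ∂(x,y)/∂(u,v) = | 2  1 | = (2)(3) - (1)(-1) = 7.
                   | -1  3 |

Its absolute value is |J| = 7 (the area scaling factor).

Substituting x = 2u + v, y = -u + 3v into the integrand,

    14x^2 + 14y^2 → 70u^2 - 28u v + 140v^2,

so the integral becomes

    ∬_R (70u^2 - 28u v + 140v^2) · |J| du dv = ∫_0^3 ∫_0^2 (490u^2 - 196u v + 980v^2) dv du.

Inner (v): 980u^2 - 392u + 7840/3.
Outer (u): 14896.

Therefore ∬_D (14x^2 + 14y^2) dx dy = 14896.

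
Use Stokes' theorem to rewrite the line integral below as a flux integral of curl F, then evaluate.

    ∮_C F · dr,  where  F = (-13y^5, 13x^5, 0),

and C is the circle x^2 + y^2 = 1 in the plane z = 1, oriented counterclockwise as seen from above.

Let S be the flat disk x^2 + y^2 ≤ 1 in the plane z = 1, with upward unit normal n̂ = ẑ. By Stokes' theorem,

    ∮_C F · dr = ∬_S (∇ × F) · n̂ dS = ∬_D (curl F)_z dA,

where D is the disk x^2 + y^2 ≤ 1.

Compute the curl of F = (-13y^5, 13x^5, 0):
    (∇ × F)_x = ∂F_z/∂y - ∂F_y/∂z = 0,
    (∇ × F)_y = ∂F_x/∂z - ∂F_z/∂x = 0,
    (∇ × F)_z = ∂F_y/∂x - ∂F_x/∂y = 65x^4 + 65y^4.

On z = 1, (curl F)_z = 65x^4 + 65y^4.

Convert to polar (x = r cos θ, y = r sin θ, dA = r dr dθ); the integrand becomes 65r^4(sin(θ)^4 + cos(θ)^4), so

    ∬_D (curl F)_z dA = ∫_0^{2π} ∫_0^{1} (65r^4(sin(θ)^4 + cos(θ)^4)) · r dr dθ.

Inner (r from 0 to 1): 65sin(θ)^4/6 + 65cos(θ)^4/6.
Outer (θ from 0 to 2π): 65π/4.

Therefore ∮_C F · dr = 65π/4.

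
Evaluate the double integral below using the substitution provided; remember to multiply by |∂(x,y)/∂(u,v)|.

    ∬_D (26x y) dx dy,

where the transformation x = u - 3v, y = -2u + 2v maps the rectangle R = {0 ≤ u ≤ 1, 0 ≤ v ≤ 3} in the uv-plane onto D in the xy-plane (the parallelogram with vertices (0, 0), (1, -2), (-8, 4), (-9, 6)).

Compute the Jacobian determinant of (x, y) with respect to (u, v):

    ∂(x,y)/∂(u,v) = | 1  -3 | = (1)(2) - (-3)(-2) = -4.
                   | -2  2 |

Its absolute value is |J| = 4 (the area scaling factor).

Substituting x = u - 3v, y = -2u + 2v into the integrand,

    26x y → -52u^2 + 208u v - 156v^2,

so the integral becomes

    ∬_R (-52u^2 + 208u v - 156v^2) · |J| du dv = ∫_0^1 ∫_0^3 (-208u^2 + 832u v - 624v^2) dv du.

Inner (v): -624u^2 + 3744u - 5616.
Outer (u): -3952.

Therefore ∬_D (26x y) dx dy = -3952.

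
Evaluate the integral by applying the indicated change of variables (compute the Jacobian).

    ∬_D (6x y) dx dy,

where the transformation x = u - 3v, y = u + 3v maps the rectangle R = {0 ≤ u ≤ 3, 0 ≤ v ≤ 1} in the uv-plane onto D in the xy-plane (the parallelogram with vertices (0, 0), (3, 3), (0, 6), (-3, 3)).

Compute the Jacobian determinant of (x, y) with respect to (u, v):

    ∂(x,y)/∂(u,v) = | 1  -3 | = (1)(3) - (-3)(1) = 6.
                   | 1  3 |

Its absolute value is |J| = 6 (the area scaling factor).

Substituting x = u - 3v, y = u + 3v into the integrand,

    6x y → 6u^2 - 54v^2,

so the integral becomes

    ∬_R (6u^2 - 54v^2) · |J| du dv = ∫_0^3 ∫_0^1 (36u^2 - 324v^2) dv du.

Inner (v): 36u^2 - 108.
Outer (u): 0.

Therefore ∬_D (6x y) dx dy = 0.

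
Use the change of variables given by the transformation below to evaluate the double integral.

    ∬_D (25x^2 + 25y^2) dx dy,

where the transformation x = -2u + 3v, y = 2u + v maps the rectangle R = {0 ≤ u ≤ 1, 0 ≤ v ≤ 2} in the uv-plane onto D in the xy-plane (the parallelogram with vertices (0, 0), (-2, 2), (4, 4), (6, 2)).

Compute the Jacobian determinant of (x, y) with respect to (u, v):

    ∂(x,y)/∂(u,v) = | -2  3 | = (-2)(1) - (3)(2) = -8.
                   | 2  1 |

Its absolute value is |J| = 8 (the area scaling factor).

Substituting x = -2u + 3v, y = 2u + v into the integrand,

    25x^2 + 25y^2 → 200u^2 - 200u v + 250v^2,

so the integral becomes

    ∬_R (200u^2 - 200u v + 250v^2) · |J| du dv = ∫_0^1 ∫_0^2 (1600u^2 - 1600u v + 2000v^2) dv du.

Inner (v): 3200u^2 - 3200u + 16000/3.
Outer (u): 4800.

Therefore ∬_D (25x^2 + 25y^2) dx dy = 4800.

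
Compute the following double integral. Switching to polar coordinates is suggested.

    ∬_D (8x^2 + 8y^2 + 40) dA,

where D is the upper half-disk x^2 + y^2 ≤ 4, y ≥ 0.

The region D is 0 ≤ r ≤ 2, 0 ≤ θ ≤ π in polar coordinates, where x = r cos(θ), y = r sin(θ), and dA = r dr dθ.

Under the substitution, the integrand becomes 8r^2 + 40, so

    ∬_D (8x^2 + 8y^2 + 40) dA = ∫_{0}^{π} ∫_{0}^{2} (8r^2 + 40) · r dr dθ.

Inner integral (in r): ∫_{0}^{2} (8r^2 + 40) · r dr = 112.

Outer integral (in θ): ∫_{0}^{π} (112) dθ = 112π.

Therefore ∬_D (8x^2 + 8y^2 + 40) dA = 112π.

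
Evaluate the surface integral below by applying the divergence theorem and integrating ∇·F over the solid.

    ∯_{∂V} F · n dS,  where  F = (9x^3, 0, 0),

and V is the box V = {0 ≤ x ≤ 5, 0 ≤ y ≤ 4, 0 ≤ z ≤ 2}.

By the divergence theorem,

    ∯_{∂V} F · n dS = ∭_V (∇ · F) dV.

Compute the divergence:
    ∇ · F = ∂F_x/∂x + ∂F_y/∂y + ∂F_z/∂z = 27x^2 + 0 + 0 = 27x^2.

V is a rectangular box, so dV = dx dy dz with 0 ≤ x ≤ 5, 0 ≤ y ≤ 4, 0 ≤ z ≤ 2.

Integrate (27x^2) over V as an iterated integral:

    ∭_V (∇·F) dV = ∫_0^{5} ∫_0^{4} ∫_0^{2} (27x^2) dz dy dx.

Inner (z from 0 to 2): 54x^2.
Middle (y from 0 to 4): 216x^2.
Outer (x from 0 to 5): 9000.

Therefore ∯_{∂V} F · n dS = 9000.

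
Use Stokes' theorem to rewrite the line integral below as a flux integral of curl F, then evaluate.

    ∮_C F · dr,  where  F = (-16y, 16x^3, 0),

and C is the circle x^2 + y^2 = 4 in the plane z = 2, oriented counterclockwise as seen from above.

Let S be the flat disk x^2 + y^2 ≤ 4 in the plane z = 2, with upward unit normal n̂ = ẑ. By Stokes' theorem,

    ∮_C F · dr = ∬_S (∇ × F) · n̂ dS = ∬_D (curl F)_z dA,

where D is the disk x^2 + y^2 ≤ 4.

Compute the curl of F = (-16y, 16x^3, 0):
    (∇ × F)_x = ∂F_z/∂y - ∂F_y/∂z = 0,
    (∇ × F)_y = ∂F_x/∂z - ∂F_z/∂x = 0,
    (∇ × F)_z = ∂F_y/∂x - ∂F_x/∂y = 48x^2 + 16.

On z = 2, (curl F)_z = 48x^2 + 16.

Convert to polar (x = r cos θ, y = r sin θ, dA = r dr dθ); the integrand becomes 48r^2cos(θ)^2 + 16, so

    ∬_D (curl F)_z dA = ∫_0^{2π} ∫_0^{2} (48r^2cos(θ)^2 + 16) · r dr dθ.

Inner (r from 0 to 2): 192cos(θ)^2 + 32.
Outer (θ from 0 to 2π): 256π.

Therefore ∮_C F · dr = 256π.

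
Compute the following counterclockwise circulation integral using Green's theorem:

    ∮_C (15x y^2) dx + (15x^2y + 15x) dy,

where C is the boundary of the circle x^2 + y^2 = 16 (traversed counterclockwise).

Green's theorem converts the closed line integral into a double integral over the enclosed region D:

    ∮_C P dx + Q dy = ∬_D (∂Q/∂x - ∂P/∂y) dA.

Here P = 15x y^2, Q = 15x^2y + 15x, so

    ∂Q/∂x = 30x y + 15,    ∂P/∂y = 30x y,
    ∂Q/∂x - ∂P/∂y = 15.

D is the region x^2 + y^2 ≤ 16. Evaluating the double integral:

In polar coordinates (x = r cos θ, y = r sin θ, dA = r dr dθ) the integrand becomes 15, so

    ∬_D (15) dA = ∫_0^{2π} ∫_0^{4} (15) · r dr dθ.

Inner (r from 0 to 4): 120.
Outer (θ from 0 to 2π): 240π.

Therefore ∮_C P dx + Q dy = 240π.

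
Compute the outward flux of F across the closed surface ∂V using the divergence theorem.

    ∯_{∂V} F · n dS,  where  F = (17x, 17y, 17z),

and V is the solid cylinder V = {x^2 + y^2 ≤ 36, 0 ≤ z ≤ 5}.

By the divergence theorem,

    ∯_{∂V} F · n dS = ∭_V (∇ · F) dV.

Compute the divergence:
    ∇ · F = ∂F_x/∂x + ∂F_y/∂y + ∂F_z/∂z = 17 + 17 + 17 = 51.

In cylindrical coordinates, x = r cos(θ), y = r sin(θ), z = z, dV = r dr dθ dz, with 0 ≤ r ≤ 6, 0 ≤ θ ≤ 2π, 0 ≤ z ≤ 5.

The integrand, after substitution and multiplying by the volume element, becomes (51) · r, so

    ∭_V (∇·F) dV = ∫_0^{2π} ∫_0^{6} ∫_0^{5} (51) · r dz dr dθ.

Inner (z from 0 to 5): 255r.
Middle (r from 0 to 6): 4590.
Outer (θ from 0 to 2π): 9180π.

Therefore ∯_{∂V} F · n dS = 9180π.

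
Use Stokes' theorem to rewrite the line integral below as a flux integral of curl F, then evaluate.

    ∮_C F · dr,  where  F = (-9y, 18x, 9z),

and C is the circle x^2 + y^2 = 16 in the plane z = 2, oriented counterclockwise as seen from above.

Let S be the flat disk x^2 + y^2 ≤ 16 in the plane z = 2, with upward unit normal n̂ = ẑ. By Stokes' theorem,

    ∮_C F · dr = ∬_S (∇ × F) · n̂ dS = ∬_D (curl F)_z dA,

where D is the disk x^2 + y^2 ≤ 16.

Compute the curl of F = (-9y, 18x, 9z):
    (∇ × F)_x = ∂F_z/∂y - ∂F_y/∂z = 0,
    (∇ × F)_y = ∂F_x/∂z - ∂F_z/∂x = 0,
    (∇ × F)_z = ∂F_y/∂x - ∂F_x/∂y = 27.

On z = 2, (curl F)_z = 27.

Convert to polar (x = r cos θ, y = r sin θ, dA = r dr dθ); the integrand becomes 27, so

    ∬_D (curl F)_z dA = ∫_0^{2π} ∫_0^{4} (27) · r dr dθ.

Inner (r from 0 to 4): 216.
Outer (θ from 0 to 2π): 432π.

Therefore ∮_C F · dr = 432π.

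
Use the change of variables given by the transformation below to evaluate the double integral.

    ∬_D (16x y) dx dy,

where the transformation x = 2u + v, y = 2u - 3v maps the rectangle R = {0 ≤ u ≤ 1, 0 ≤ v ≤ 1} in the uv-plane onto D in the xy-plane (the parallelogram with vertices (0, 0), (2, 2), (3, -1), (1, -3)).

Compute the Jacobian determinant of (x, y) with respect to (u, v):

    ∂(x,y)/∂(u,v) = | 2  1 | = (2)(-3) - (1)(2) = -8.
                   | 2  -3 |

Its absolute value is |J| = 8 (the area scaling factor).

Substituting x = 2u + v, y = 2u - 3v into the integrand,

    16x y → 64u^2 - 64u v - 48v^2,

so the integral becomes

    ∬_R (64u^2 - 64u v - 48v^2) · |J| du dv = ∫_0^1 ∫_0^1 (512u^2 - 512u v - 384v^2) dv du.

Inner (v): 512u^2 - 256u - 128.
Outer (u): -256/3.

Therefore ∬_D (16x y) dx dy = -256/3.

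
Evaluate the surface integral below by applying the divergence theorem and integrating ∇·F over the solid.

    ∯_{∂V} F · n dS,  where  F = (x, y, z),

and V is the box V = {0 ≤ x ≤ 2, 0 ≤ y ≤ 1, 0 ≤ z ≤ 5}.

By the divergence theorem,

    ∯_{∂V} F · n dS = ∭_V (∇ · F) dV.

Compute the divergence:
    ∇ · F = ∂F_x/∂x + ∂F_y/∂y + ∂F_z/∂z = 1 + 1 + 1 = 3.

V is a rectangular box, so dV = dx dy dz with 0 ≤ x ≤ 2, 0 ≤ y ≤ 1, 0 ≤ z ≤ 5.

Integrate (3) over V as an iterated integral:

    ∭_V (∇·F) dV = ∫_0^{2} ∫_0^{1} ∫_0^{5} (3) dz dy dx.

Inner (z from 0 to 5): 15.
Middle (y from 0 to 1): 15.
Outer (x from 0 to 2): 30.

Therefore ∯_{∂V} F · n dS = 30.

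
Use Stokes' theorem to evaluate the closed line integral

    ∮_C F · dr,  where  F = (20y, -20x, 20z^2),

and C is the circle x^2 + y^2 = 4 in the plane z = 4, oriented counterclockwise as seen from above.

Let S be the flat disk x^2 + y^2 ≤ 4 in the plane z = 4, with upward unit normal n̂ = ẑ. By Stokes' theorem,

    ∮_C F · dr = ∬_S (∇ × F) · n̂ dS = ∬_D (curl F)_z dA,

where D is the disk x^2 + y^2 ≤ 4.

Compute the curl of F = (20y, -20x, 20z^2):
    (∇ × F)_x = ∂F_z/∂y - ∂F_y/∂z = 0,
    (∇ × F)_y = ∂F_x/∂z - ∂F_z/∂x = 0,
    (∇ × F)_z = ∂F_y/∂x - ∂F_x/∂y = -40.

On z = 4, (curl F)_z = -40.

Convert to polar (x = r cos θ, y = r sin θ, dA = r dr dθ); the integrand becomes -40, so

    ∬_D (curl F)_z dA = ∫_0^{2π} ∫_0^{2} (-40) · r dr dθ.

Inner (r from 0 to 2): -80.
Outer (θ from 0 to 2π): -160π.

Therefore ∮_C F · dr = -160π.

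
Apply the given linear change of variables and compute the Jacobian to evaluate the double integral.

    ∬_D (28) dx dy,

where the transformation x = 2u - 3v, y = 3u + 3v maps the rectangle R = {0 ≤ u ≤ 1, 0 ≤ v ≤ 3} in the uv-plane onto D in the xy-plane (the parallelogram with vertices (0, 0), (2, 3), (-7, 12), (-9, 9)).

Compute the Jacobian determinant of (x, y) with respect to (u, v):

    ∂(x,y)/∂(u,v) = | 2  -3 | = (2)(3) - (-3)(3) = 15.
                   | 3  3 |

Its absolute value is |J| = 15 (the area scaling factor).

Substituting x = 2u - 3v, y = 3u + 3v into the integrand,

    28 → 28,

so the integral becomes

    ∬_R (28) · |J| du dv = ∫_0^1 ∫_0^3 (420) dv du.

Inner (v): 1260.
Outer (u): 1260.

Therefore ∬_D (28) dx dy = 1260.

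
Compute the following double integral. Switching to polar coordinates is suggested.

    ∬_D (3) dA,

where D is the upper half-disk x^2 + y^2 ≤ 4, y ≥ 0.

The region D is 0 ≤ r ≤ 2, 0 ≤ θ ≤ π in polar coordinates, where x = r cos(θ), y = r sin(θ), and dA = r dr dθ.

Under the substitution, the integrand becomes 3, so

    ∬_D (3) dA = ∫_{0}^{π} ∫_{0}^{2} (3) · r dr dθ.

Inner integral (in r): ∫_{0}^{2} (3) · r dr = 6.

Outer integral (in θ): ∫_{0}^{π} (6) dθ = 6π.

Therefore ∬_D (3) dA = 6π.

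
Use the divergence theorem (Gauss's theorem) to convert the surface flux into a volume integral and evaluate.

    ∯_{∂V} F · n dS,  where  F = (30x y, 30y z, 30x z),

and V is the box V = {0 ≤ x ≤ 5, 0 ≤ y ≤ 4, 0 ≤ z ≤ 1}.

By the divergence theorem,

    ∯_{∂V} F · n dS = ∭_V (∇ · F) dV.

Compute the divergence:
    ∇ · F = ∂F_x/∂x + ∂F_y/∂y + ∂F_z/∂z = 30y + 30z + 30x = 30x + 30y + 30z.

V is a rectangular box, so dV = dx dy dz with 0 ≤ x ≤ 5, 0 ≤ y ≤ 4, 0 ≤ z ≤ 1.

Integrate (30x + 30y + 30z) over V as an iterated integral:

    ∭_V (∇·F) dV = ∫_0^{5} ∫_0^{4} ∫_0^{1} (30x + 30y + 30z) dz dy dx.

Inner (z from 0 to 1): 30x + 30y + 15.
Middle (y from 0 to 4): 120x + 300.
Outer (x from 0 to 5): 3000.

Therefore ∯_{∂V} F · n dS = 3000.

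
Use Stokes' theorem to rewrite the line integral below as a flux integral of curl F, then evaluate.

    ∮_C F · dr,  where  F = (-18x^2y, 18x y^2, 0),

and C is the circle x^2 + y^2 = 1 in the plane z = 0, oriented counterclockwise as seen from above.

Let S be the flat disk x^2 + y^2 ≤ 1 in the plane z = 0, with upward unit normal n̂ = ẑ. By Stokes' theorem,

    ∮_C F · dr = ∬_S (∇ × F) · n̂ dS = ∬_D (curl F)_z dA,

where D is the disk x^2 + y^2 ≤ 1.

Compute the curl of F = (-18x^2y, 18x y^2, 0):
    (∇ × F)_x = ∂F_z/∂y - ∂F_y/∂z = 0,
    (∇ × F)_y = ∂F_x/∂z - ∂F_z/∂x = 0,
    (∇ × F)_z = ∂F_y/∂x - ∂F_x/∂y = 18x^2 + 18y^2.

On z = 0, (curl F)_z = 18x^2 + 18y^2.

Convert to polar (x = r cos θ, y = r sin θ, dA = r dr dθ); the integrand becomes 18r^2, so

    ∬_D (curl F)_z dA = ∫_0^{2π} ∫_0^{1} (18r^2) · r dr dθ.

Inner (r from 0 to 1): 9/2.
Outer (θ from 0 to 2π): 9π.

Therefore ∮_C F · dr = 9π.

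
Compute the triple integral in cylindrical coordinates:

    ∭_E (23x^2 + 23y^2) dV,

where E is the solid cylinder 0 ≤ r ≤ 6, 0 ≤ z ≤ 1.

In cylindrical coordinates, x = r cos(θ), y = r sin(θ), z = z, and dV = r dr dθ dz.

The integrand becomes 23r^2, so

    ∭_E (23x^2 + 23y^2) dV = ∫_{0}^{2π} ∫_{0}^{6} ∫_{0}^{1} (23r^2) · r dz dr dθ.

Inner (z): 23r^3.
Middle (r from 0 to 6): 7452.
Outer (θ): 14904π.

Therefore the triple integral equals 14904π.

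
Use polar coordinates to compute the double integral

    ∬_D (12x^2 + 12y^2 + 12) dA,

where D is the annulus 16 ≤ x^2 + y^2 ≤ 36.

The region D is 4 ≤ r ≤ 6, 0 ≤ θ ≤ 2π in polar coordinates, where x = r cos(θ), y = r sin(θ), and dA = r dr dθ.

Under the substitution, the integrand becomes 12r^2 + 12, so

    ∬_D (12x^2 + 12y^2 + 12) dA = ∫_{0}^{2π} ∫_{4}^{6} (12r^2 + 12) · r dr dθ.

Inner integral (in r): ∫_{4}^{6} (12r^2 + 12) · r dr = 3240.

Outer integral (in θ): ∫_{0}^{2π} (3240) dθ = 6480π.

Therefore ∬_D (12x^2 + 12y^2 + 12) dA = 6480π.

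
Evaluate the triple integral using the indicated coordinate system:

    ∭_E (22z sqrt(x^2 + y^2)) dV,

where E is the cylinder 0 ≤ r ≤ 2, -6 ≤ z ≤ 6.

In cylindrical coordinates, x = r cos(θ), y = r sin(θ), z = z, and dV = r dr dθ dz.

The integrand becomes 22r z, so

    ∭_E (22z sqrt(x^2 + y^2)) dV = ∫_{0}^{2π} ∫_{0}^{2} ∫_{-6}^{6} (22r z) · r dz dr dθ.

Inner (z): 0.
Middle (r from 0 to 2): 0.
Outer (θ): 0.

Therefore the triple integral equals 0.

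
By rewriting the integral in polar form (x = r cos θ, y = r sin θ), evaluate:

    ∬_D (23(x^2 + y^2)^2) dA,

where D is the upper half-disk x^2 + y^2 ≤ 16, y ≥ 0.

The region D is 0 ≤ r ≤ 4, 0 ≤ θ ≤ π in polar coordinates, where x = r cos(θ), y = r sin(θ), and dA = r dr dθ.

Under the substitution, the integrand becomes 23r^4, so

    ∬_D (23(x^2 + y^2)^2) dA = ∫_{0}^{π} ∫_{0}^{4} (23r^4) · r dr dθ.

Inner integral (in r): ∫_{0}^{4} (23r^4) · r dr = 47104/3.

Outer integral (in θ): ∫_{0}^{π} (47104/3) dθ = 47104π/3.

Therefore ∬_D (23(x^2 + y^2)^2) dA = 47104π/3.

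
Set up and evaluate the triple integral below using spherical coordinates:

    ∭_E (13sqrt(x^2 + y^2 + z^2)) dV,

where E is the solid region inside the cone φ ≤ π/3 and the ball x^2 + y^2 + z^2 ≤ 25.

In spherical coordinates, x = ρ sin(φ) cos(θ), y = ρ sin(φ) sin(θ), z = ρ cos(φ), and dV = ρ^2 sin(φ) dρ dφ dθ.

The integrand becomes 13ρ, so

    ∭_E (13sqrt(x^2 + y^2 + z^2)) dV = ∫_{0}^{2π} ∫_{0}^{π/3} ∫_{0}^{5} (13ρ) · ρ^2 sin(φ) dρ dφ dθ.

Inner (ρ): 8125sin(φ)/4.
Middle (φ): 8125/8.
Outer (θ): 8125π/4.

Therefore the triple integral equals 8125π/4.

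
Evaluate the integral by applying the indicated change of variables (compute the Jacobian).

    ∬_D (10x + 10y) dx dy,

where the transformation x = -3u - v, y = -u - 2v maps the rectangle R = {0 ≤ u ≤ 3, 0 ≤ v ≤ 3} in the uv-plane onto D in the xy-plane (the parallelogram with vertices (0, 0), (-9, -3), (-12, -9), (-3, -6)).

Compute the Jacobian determinant of (x, y) with respect to (u, v):

    ∂(x,y)/∂(u,v) = | -3  -1 | = (-3)(-2) - (-1)(-1) = 5.
                   | -1  -2 |

Its absolute value is |J| = 5 (the area scaling factor).

Substituting x = -3u - v, y = -u - 2v into the integrand,

    10x + 10y → -40u - 30v,

so the integral becomes

    ∬_R (-40u - 30v) · |J| du dv = ∫_0^3 ∫_0^3 (-200u - 150v) dv du.

Inner (v): -600u - 675.
Outer (u): -4725.

Therefore ∬_D (10x + 10y) dx dy = -4725.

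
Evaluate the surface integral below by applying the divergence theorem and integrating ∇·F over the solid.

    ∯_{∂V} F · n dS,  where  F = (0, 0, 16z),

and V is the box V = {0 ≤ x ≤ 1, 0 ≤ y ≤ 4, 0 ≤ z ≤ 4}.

By the divergence theorem,

    ∯_{∂V} F · n dS = ∭_V (∇ · F) dV.

Compute the divergence:
    ∇ · F = ∂F_x/∂x + ∂F_y/∂y + ∂F_z/∂z = 0 + 0 + 16 = 16.

V is a rectangular box, so dV = dx dy dz with 0 ≤ x ≤ 1, 0 ≤ y ≤ 4, 0 ≤ z ≤ 4.

Integrate (16) over V as an iterated integral:

    ∭_V (∇·F) dV = ∫_0^{1} ∫_0^{4} ∫_0^{4} (16) dz dy dx.

Inner (z from 0 to 4): 64.
Middle (y from 0 to 4): 256.
Outer (x from 0 to 1): 256.

Therefore ∯_{∂V} F · n dS = 256.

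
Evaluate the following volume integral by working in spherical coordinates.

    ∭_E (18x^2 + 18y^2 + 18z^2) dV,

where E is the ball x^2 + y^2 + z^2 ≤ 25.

In spherical coordinates, x = ρ sin(φ) cos(θ), y = ρ sin(φ) sin(θ), z = ρ cos(φ), and dV = ρ^2 sin(φ) dρ dφ dθ.

The integrand becomes 18ρ^2, so

    ∭_E (18x^2 + 18y^2 + 18z^2) dV = ∫_{0}^{2π} ∫_{0}^{π} ∫_{0}^{5} (18ρ^2) · ρ^2 sin(φ) dρ dφ dθ.

Inner (ρ): 11250sin(φ).
Middle (φ): 22500.
Outer (θ): 45000π.

Therefore the triple integral equals 45000π.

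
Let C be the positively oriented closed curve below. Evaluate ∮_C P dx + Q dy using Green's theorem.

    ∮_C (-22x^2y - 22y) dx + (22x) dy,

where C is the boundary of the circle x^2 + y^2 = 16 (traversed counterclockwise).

Green's theorem converts the closed line integral into a double integral over the enclosed region D:

    ∮_C P dx + Q dy = ∬_D (∂Q/∂x - ∂P/∂y) dA.

Here P = -22x^2y - 22y, Q = 22x, so

    ∂Q/∂x = 22,    ∂P/∂y = -22x^2 - 22,
    ∂Q/∂x - ∂P/∂y = 22x^2 + 44.

D is the region x^2 + y^2 ≤ 16. Evaluating the double integral:

In polar coordinates (x = r cos θ, y = r sin θ, dA = r dr dθ) the integrand becomes 22r^2cos(θ)^2 + 44, so

    ∬_D (22x^2 + 44) dA = ∫_0^{2π} ∫_0^{4} (22r^2cos(θ)^2 + 44) · r dr dθ.

Inner (r from 0 to 4): 1408cos(θ)^2 + 352.
Outer (θ from 0 to 2π): 2112π.

Therefore ∮_C P dx + Q dy = 2112π.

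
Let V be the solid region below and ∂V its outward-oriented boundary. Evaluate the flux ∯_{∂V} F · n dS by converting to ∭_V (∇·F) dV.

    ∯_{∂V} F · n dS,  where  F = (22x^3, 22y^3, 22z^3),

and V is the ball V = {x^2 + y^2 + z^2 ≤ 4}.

By the divergence theorem,

    ∯_{∂V} F · n dS = ∭_V (∇ · F) dV.

Compute the divergence:
    ∇ · F = ∂F_x/∂x + ∂F_y/∂y + ∂F_z/∂z = 66x^2 + 66y^2 + 66z^2.

In spherical coordinates, x = ρ sin(φ) cos(θ), y = ρ sin(φ) sin(θ), z = ρ cos(φ), dV = ρ^2 sin(φ) dρ dφ dθ, with 0 ≤ ρ ≤ 2, 0 ≤ φ ≤ π, 0 ≤ θ ≤ 2π.

The integrand, after substitution and multiplying by the volume element, becomes (66ρ^2) · ρ^2 sin(φ), so

    ∭_V (∇·F) dV = ∫_0^{2π} ∫_0^{π} ∫_0^{2} (66ρ^2) · ρ^2 sin(φ) dρ dφ dθ.

Inner (ρ from 0 to 2): 2112sin(φ)/5.
Middle (φ from 0 to π): 4224/5.
Outer (θ from 0 to 2π): 8448π/5.

Therefore ∯_{∂V} F · n dS = 8448π/5.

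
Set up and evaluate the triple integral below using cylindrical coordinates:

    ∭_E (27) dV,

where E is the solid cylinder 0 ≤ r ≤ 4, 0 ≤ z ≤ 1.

In cylindrical coordinates, x = r cos(θ), y = r sin(θ), z = z, and dV = r dr dθ dz.

The integrand becomes 27, so

    ∭_E (27) dV = ∫_{0}^{2π} ∫_{0}^{4} ∫_{0}^{1} (27) · r dz dr dθ.

Inner (z): 27r.
Middle (r from 0 to 4): 216.
Outer (θ): 432π.

Therefore the triple integral equals 432π.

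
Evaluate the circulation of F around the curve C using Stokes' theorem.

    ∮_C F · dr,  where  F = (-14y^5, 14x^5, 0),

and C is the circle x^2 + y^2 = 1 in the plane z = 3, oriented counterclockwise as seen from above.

Let S be the flat disk x^2 + y^2 ≤ 1 in the plane z = 3, with upward unit normal n̂ = ẑ. By Stokes' theorem,

    ∮_C F · dr = ∬_S (∇ × F) · n̂ dS = ∬_D (curl F)_z dA,

where D is the disk x^2 + y^2 ≤ 1.

Compute the curl of F = (-14y^5, 14x^5, 0):
    (∇ × F)_x = ∂F_z/∂y - ∂F_y/∂z = 0,
    (∇ × F)_y = ∂F_x/∂z - ∂F_z/∂x = 0,
    (∇ × F)_z = ∂F_y/∂x - ∂F_x/∂y = 70x^4 + 70y^4.

On z = 3, (curl F)_z = 70x^4 + 70y^4.

Convert to polar (x = r cos θ, y = r sin θ, dA = r dr dθ); the integrand becomes 70r^4(sin(θ)^4 + cos(θ)^4), so

    ∬_D (curl F)_z dA = ∫_0^{2π} ∫_0^{1} (70r^4(sin(θ)^4 + cos(θ)^4)) · r dr dθ.

Inner (r from 0 to 1): 35sin(θ)^4/3 + 35cos(θ)^4/3.
Outer (θ from 0 to 2π): 35π/2.

Therefore ∮_C F · dr = 35π/2.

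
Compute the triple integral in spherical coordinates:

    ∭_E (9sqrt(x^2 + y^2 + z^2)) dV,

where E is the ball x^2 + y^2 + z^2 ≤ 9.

In spherical coordinates, x = ρ sin(φ) cos(θ), y = ρ sin(φ) sin(θ), z = ρ cos(φ), and dV = ρ^2 sin(φ) dρ dφ dθ.

The integrand becomes 9ρ, so

    ∭_E (9sqrt(x^2 + y^2 + z^2)) dV = ∫_{0}^{2π} ∫_{0}^{π} ∫_{0}^{3} (9ρ) · ρ^2 sin(φ) dρ dφ dθ.

Inner (ρ): 729sin(φ)/4.
Middle (φ): 729/2.
Outer (θ): 729π.

Therefore the triple integral equals 729π.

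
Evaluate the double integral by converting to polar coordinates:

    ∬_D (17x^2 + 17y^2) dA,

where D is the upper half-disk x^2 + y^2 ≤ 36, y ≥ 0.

The region D is 0 ≤ r ≤ 6, 0 ≤ θ ≤ π in polar coordinates, where x = r cos(θ), y = r sin(θ), and dA = r dr dθ.

Under the substitution, the integrand becomes 17r^2, so

    ∬_D (17x^2 + 17y^2) dA = ∫_{0}^{π} ∫_{0}^{6} (17r^2) · r dr dθ.

Inner integral (in r): ∫_{0}^{6} (17r^2) · r dr = 5508.

Outer integral (in θ): ∫_{0}^{π} (5508) dθ = 5508π.

Therefore ∬_D (17x^2 + 17y^2) dA = 5508π.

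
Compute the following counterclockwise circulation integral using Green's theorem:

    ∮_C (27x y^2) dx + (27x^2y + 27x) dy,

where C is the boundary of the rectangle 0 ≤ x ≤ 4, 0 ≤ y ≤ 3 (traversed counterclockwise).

Green's theorem converts the closed line integral into a double integral over the enclosed region D:

    ∮_C P dx + Q dy = ∬_D (∂Q/∂x - ∂P/∂y) dA.

Here P = 27x y^2, Q = 27x^2y + 27x, so

    ∂Q/∂x = 54x y + 27,    ∂P/∂y = 54x y,
    ∂Q/∂x - ∂P/∂y = 27.

D is the region 0 ≤ x ≤ 4, 0 ≤ y ≤ 3. Evaluating the double integral:

    ∬_D (27) dA = ∫_0^{4} ∫_0^{3} (27) dy dx.

Inner (y from 0 to 3): 81.
Outer (x from 0 to 4): 324.

Therefore ∮_C P dx + Q dy = 324.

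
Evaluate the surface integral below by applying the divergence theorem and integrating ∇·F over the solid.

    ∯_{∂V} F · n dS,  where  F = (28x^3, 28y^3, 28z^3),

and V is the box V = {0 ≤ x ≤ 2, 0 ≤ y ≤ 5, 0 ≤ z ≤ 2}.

By the divergence theorem,

    ∯_{∂V} F · n dS = ∭_V (∇ · F) dV.

Compute the divergence:
    ∇ · F = ∂F_x/∂x + ∂F_y/∂y + ∂F_z/∂z = 84x^2 + 84y^2 + 84z^2.

V is a rectangular box, so dV = dx dy dz with 0 ≤ x ≤ 2, 0 ≤ y ≤ 5, 0 ≤ z ≤ 2.

Integrate (84x^2 + 84y^2 + 84z^2) over V as an iterated integral:

    ∭_V (∇·F) dV = ∫_0^{2} ∫_0^{5} ∫_0^{2} (84x^2 + 84y^2 + 84z^2) dz dy dx.

Inner (z from 0 to 2): 168x^2 + 168y^2 + 224.
Middle (y from 0 to 5): 840x^2 + 8120.
Outer (x from 0 to 2): 18480.

Therefore ∯_{∂V} F · n dS = 18480.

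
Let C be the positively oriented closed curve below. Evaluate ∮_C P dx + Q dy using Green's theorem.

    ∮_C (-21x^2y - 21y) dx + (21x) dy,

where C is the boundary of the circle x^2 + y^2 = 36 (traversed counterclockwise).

Green's theorem converts the closed line integral into a double integral over the enclosed region D:

    ∮_C P dx + Q dy = ∬_D (∂Q/∂x - ∂P/∂y) dA.

Here P = -21x^2y - 21y, Q = 21x, so

    ∂Q/∂x = 21,    ∂P/∂y = -21x^2 - 21,
    ∂Q/∂x - ∂P/∂y = 21x^2 + 42.

D is the region x^2 + y^2 ≤ 36. Evaluating the double integral:

In polar coordinates (x = r cos θ, y = r sin θ, dA = r dr dθ) the integrand becomes 21r^2cos(θ)^2 + 42, so

    ∬_D (21x^2 + 42) dA = ∫_0^{2π} ∫_0^{6} (21r^2cos(θ)^2 + 42) · r dr dθ.

Inner (r from 0 to 6): 6804cos(θ)^2 + 756.
Outer (θ from 0 to 2π): 8316π.

Therefore ∮_C P dx + Q dy = 8316π.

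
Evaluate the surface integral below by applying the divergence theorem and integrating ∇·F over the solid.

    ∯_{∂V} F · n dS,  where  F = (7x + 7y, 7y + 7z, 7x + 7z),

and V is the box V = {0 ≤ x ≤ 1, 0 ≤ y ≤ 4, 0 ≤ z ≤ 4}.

By the divergence theorem,

    ∯_{∂V} F · n dS = ∭_V (∇ · F) dV.

Compute the divergence:
    ∇ · F = ∂F_x/∂x + ∂F_y/∂y + ∂F_z/∂z = 7 + 7 + 7 = 21.

V is a rectangular box, so dV = dx dy dz with 0 ≤ x ≤ 1, 0 ≤ y ≤ 4, 0 ≤ z ≤ 4.

Integrate (21) over V as an iterated integral:

    ∭_V (∇·F) dV = ∫_0^{1} ∫_0^{4} ∫_0^{4} (21) dz dy dx.

Inner (z from 0 to 4): 84.
Middle (y from 0 to 4): 336.
Outer (x from 0 to 1): 336.

Therefore ∯_{∂V} F · n dS = 336.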